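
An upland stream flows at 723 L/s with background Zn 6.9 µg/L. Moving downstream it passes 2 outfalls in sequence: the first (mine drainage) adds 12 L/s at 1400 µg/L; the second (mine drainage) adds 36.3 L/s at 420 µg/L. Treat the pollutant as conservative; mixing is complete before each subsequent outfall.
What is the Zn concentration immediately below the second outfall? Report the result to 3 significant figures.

48.0 µg/L

Below outfall 1: Q → 735.0 L/s, C = (723.0·6.900 + 12.00·1400)/735.0 = 29.64 µg/L.
Below outfall 2: Q → 771.3 L/s, C = (735.0·29.64 + 36.30·420.0)/771.3 = 48.02 µg/L.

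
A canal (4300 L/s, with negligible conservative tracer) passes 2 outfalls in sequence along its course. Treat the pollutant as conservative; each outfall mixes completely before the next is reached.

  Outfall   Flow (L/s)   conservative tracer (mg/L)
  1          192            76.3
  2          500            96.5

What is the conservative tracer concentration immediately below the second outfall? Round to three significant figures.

Below outfall 1: Q → 4492 L/s, C = (4300·0 + 192.0·76.30)/4492 = 3.261 mg/L.
Below outfall 2: Q → 4992 L/s, C = (4492·3.261 + 500.0·96.50)/4992 = 12.60 mg/L.

12.6 mg/L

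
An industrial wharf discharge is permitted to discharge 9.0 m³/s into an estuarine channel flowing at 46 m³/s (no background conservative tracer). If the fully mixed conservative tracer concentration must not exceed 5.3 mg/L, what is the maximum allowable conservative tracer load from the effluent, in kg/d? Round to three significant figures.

25200 kg/d

Mass balance at the limit: 46.00·0 + 9.000·Cₑ = 55.00·5.3 → Cₑ = 32.39 mg/L.
Load = 9.000 m³/s × 32.39 g/m³ × 86 400 s/d = 25190 kg/d.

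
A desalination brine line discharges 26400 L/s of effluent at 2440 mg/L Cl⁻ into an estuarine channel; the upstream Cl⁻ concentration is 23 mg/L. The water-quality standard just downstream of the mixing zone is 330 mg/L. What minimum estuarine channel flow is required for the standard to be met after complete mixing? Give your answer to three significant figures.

Set C_mix = 330: (Q·23.00 + 26400·2440) / (Q + 26400) = 330
→ Q = 26400·(2440 − 330)/(330 − 23.00) = 181400 L/s.

181000 L/s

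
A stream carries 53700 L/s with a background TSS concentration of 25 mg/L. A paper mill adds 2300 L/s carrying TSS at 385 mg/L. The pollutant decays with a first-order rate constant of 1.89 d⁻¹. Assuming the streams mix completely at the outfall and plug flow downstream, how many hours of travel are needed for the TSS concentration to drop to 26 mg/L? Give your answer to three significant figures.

5.40 h

Mixed concentration C = ΣQC/ΣQ = (53700·25.00 + 2300·385.0) / 56000 = 2228000/56000 = 39.79 mg/L.
39.79·exp(−k·t) = 26 → t = ln(39.79/26)/k = 19450 s = 5.402 h.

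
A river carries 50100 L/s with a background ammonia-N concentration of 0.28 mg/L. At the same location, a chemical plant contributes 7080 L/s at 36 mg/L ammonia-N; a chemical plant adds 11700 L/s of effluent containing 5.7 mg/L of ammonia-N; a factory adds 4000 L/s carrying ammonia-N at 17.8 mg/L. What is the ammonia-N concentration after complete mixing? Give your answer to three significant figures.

Mixed concentration C = ΣQC/ΣQ = (50100·0.2800 + 7080·36.00 + 11700·5.700 + 4000·17.80) / 72880 = 406800/72880 = 5.582 mg/L.

5.58 mg/L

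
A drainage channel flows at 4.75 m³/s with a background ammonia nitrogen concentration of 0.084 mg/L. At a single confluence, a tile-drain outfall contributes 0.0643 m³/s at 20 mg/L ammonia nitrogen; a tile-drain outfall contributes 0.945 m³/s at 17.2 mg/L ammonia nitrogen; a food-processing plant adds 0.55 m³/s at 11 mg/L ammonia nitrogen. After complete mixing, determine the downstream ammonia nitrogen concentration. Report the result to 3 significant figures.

Mass balance: C = (4.750·0.08400 + 0.06430·20.00 + 0.9450·17.20 + 0.5500·11.00) / 6.309 = 23.99/6.309 = 3.802 mg/L.

3.80 mg/L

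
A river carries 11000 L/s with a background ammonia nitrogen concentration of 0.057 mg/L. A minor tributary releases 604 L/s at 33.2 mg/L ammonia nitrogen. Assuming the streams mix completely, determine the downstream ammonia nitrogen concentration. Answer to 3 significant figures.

1.78 mg/L

Conservation of mass: C = (11000·0.05700 + 604.0·33.20) / 11600 = 20680/11600 = 1.782 mg/L.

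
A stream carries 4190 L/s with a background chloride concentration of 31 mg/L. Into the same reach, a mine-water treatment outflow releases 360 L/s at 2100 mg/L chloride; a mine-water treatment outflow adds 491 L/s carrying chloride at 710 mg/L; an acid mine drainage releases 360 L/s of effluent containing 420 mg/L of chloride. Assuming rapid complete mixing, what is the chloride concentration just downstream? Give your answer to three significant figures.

257 mg/L

Conservation of mass: C = (4190·31.00 + 360.0·2100 + 491.0·710.0 + 360.0·420.0) / 5401 = 1386000/5401 = 256.6 mg/L.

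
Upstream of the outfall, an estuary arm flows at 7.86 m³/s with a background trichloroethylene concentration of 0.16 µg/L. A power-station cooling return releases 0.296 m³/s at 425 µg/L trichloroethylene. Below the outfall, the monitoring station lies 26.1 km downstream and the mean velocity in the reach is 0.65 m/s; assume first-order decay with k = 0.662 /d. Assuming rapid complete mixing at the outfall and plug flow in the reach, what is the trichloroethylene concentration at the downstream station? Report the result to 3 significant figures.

Conservation of mass: C = (7.860·0.1600 + 0.2960·425.0) / 8.156 = 127.1/8.156 = 15.58 µg/L.
Travel time t = 26.1·1000 / 0.65 = 40150 s = 11.15 h.
Decay over the reach: 15.58·exp(−kt) = 15.58·0.7352 = 11.45 µg/L.

11.5 µg/L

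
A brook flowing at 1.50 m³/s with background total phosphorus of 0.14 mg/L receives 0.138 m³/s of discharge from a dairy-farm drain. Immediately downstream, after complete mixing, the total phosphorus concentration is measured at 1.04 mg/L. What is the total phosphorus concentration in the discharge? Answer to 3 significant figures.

10.8 mg/L

Mass balance: 1.500·0.1400 + 0.1380·Cₑ = 1.638·1.040
→ Cₑ = (1.638·1.040 − 1.500·0.1400) / 0.1380 = 10.82 mg/L.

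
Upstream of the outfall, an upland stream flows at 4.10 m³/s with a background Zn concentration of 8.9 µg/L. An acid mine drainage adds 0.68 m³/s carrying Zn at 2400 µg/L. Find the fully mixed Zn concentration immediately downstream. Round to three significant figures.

349 µg/L

Mass balance: C = (4.100·8.900 + 0.6800·2400) / 4.780 = 1668/4.780 = 349.1 µg/L.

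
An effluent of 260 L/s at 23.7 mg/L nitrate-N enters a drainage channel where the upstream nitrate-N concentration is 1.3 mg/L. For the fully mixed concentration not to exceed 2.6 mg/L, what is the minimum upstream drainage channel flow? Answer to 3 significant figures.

4220 L/s

Set C_mix = 2.6: (Q·1.300 + 260.0·23.70) / (Q + 260.0) = 2.6
→ Q = 260.0·(23.70 − 2.6)/(2.6 − 1.300) = 4220 L/s.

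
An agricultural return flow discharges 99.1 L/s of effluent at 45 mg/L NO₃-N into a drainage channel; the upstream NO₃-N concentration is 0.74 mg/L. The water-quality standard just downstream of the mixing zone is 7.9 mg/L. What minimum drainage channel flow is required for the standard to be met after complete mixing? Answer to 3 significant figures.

513 L/s

Set C_mix = 7.9: (Q·0.7400 + 99.10·45.00) / (Q + 99.10) = 7.9
→ Q = 99.10·(45.00 − 7.9)/(7.9 − 0.7400) = 513.5 L/s.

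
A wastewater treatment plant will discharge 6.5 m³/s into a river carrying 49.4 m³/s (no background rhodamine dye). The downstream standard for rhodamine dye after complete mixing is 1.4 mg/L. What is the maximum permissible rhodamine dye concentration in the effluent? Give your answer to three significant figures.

12.0 mg/L

At the limit, (Qr·Cr + Qe·Cₑ)/(Qr + Qe) = 1.4:
Cₑ = (55.90·1.4 − 49.40·0) / 6.500 = 12.04 mg/L.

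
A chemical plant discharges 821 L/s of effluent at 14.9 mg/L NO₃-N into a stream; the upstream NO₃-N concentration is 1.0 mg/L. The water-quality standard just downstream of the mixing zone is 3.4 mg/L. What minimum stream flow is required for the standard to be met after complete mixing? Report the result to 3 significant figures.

3930 L/s

Set C_mix = 3.4: (Q·1.000 + 821.0·14.90) / (Q + 821.0) = 3.4
→ Q = 821.0·(14.90 − 3.4)/(3.4 − 1.000) = 3934 L/s.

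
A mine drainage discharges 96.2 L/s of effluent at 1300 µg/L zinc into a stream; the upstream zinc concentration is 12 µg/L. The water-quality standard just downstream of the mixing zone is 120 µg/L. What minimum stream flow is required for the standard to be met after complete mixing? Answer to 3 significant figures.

Set C_mix = 120: (Q·12.00 + 96.20·1300) / (Q + 96.20) = 120
→ Q = 96.20·(1300 − 120)/(120 − 12.00) = 1051 L/s.

1050 L/s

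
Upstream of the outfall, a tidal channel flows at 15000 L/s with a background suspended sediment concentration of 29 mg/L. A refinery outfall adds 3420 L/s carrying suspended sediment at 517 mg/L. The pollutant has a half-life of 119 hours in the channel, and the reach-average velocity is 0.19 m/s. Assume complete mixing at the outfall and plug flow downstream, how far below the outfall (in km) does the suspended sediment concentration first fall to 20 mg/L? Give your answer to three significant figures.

Flow-weighted average: C = (15000·29.00 + 3420·517.0) / 18420 = 2203000/18420 = 119.6 mg/L.
Half-life 119 h → k = ln 2 / 119 = 0.005825 h⁻¹ = 0.1398 d⁻¹.
Set 119.6·exp(−k·t) = 20 → t = ln(119.6/20)/k = 1105000 s = 307.0 h.
Distance = v·t = 0.19·1105000 = 210000 m = 210.0 km.

210 km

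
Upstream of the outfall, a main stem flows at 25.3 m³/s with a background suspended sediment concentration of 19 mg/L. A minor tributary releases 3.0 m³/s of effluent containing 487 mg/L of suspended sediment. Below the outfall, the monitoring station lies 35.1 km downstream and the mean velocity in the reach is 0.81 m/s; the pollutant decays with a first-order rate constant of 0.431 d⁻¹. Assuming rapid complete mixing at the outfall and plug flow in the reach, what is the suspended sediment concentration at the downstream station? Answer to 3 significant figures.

55.3 mg/L

Flow-weighted average: C = (25.30·19.00 + 3.000·487.0) / 28.30 = 1942/28.30 = 68.61 mg/L.
Travel time t = 35.1·1000 / 0.81 = 43330 s = 12.04 h.
Applying C = C₀e^(−kt): 68.61 × 0.8056 = 55.27 mg/L.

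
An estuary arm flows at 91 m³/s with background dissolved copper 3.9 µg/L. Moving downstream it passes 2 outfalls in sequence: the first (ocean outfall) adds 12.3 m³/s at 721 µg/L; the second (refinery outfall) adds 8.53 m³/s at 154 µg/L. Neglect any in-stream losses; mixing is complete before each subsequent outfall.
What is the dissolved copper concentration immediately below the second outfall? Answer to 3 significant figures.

94.2 µg/L

Below outfall 1: Q → 103.3 m³/s, C = (91.00·3.900 + 12.30·721.0)/103.3 = 89.29 µg/L.
Below outfall 2: Q → 111.8 m³/s, C = (103.3·89.29 + 8.530·154.0)/111.8 = 94.22 µg/L.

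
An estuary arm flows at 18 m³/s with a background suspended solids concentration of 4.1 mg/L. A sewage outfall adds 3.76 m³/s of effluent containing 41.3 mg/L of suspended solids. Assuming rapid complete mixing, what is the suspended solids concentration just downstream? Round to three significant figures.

Flow-weighted average: C = (18.00·4.100 + 3.760·41.30) / 21.76 = 229.1/21.76 = 10.53 mg/L.

10.5 mg/L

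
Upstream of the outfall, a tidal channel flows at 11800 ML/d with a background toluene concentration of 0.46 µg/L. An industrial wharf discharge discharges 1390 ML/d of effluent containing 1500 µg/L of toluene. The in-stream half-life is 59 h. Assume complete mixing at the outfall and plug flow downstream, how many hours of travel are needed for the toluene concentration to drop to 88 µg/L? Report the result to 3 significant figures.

50.1 h

Conservation of mass: C = (11800·0.4600 + 1390·1500) / 13190 = 2090000/13190 = 158.5 µg/L.
Half-life 59 h → k = ln 2 / 59 = 0.01175 h⁻¹ = 0.2820 d⁻¹.
158.5·exp(−k·t) = 88 → t = ln(158.5/88)/k = 180300 s = 50.08 h.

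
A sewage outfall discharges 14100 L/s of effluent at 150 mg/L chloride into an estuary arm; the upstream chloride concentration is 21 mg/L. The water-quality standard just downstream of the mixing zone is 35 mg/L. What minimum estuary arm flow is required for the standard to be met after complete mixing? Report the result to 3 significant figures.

116000 L/s

Set C_mix = 35: (Q·21.00 + 14100·150.0) / (Q + 14100) = 35
→ Q = 14100·(150.0 − 35)/(35 − 21.00) = 115800 L/s.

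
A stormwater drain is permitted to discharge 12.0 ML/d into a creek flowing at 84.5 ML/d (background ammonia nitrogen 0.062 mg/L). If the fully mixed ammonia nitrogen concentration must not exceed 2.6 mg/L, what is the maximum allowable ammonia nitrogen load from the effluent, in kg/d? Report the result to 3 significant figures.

246 kg/d

Mass balance at the limit: 84.50·0.06200 + 12.00·Cₑ = 96.50·2.6 → Cₑ = 20.47 mg/L.
12.00 ML/d = 0.1389 m³/s. Load = 0.1389 m³/s × 20.47 g/m³ × 86 400 s/d = 245.7 kg/d.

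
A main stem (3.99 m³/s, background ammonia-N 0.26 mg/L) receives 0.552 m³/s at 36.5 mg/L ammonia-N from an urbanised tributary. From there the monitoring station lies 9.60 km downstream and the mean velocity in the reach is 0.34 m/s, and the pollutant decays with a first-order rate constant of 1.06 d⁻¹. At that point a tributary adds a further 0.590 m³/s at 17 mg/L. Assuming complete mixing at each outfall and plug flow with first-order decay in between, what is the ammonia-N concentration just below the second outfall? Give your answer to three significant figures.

After mixing, C = (3.990·0.2600 + 0.5520·36.50) / 4.542 = 21.19/4.542 = 4.664 mg/L; combined flow 4.542 m³/s.
Travel time t = 9.60·1000 / 0.34 = 28240 s = 7.843 h.
Decay over the reach: 4.664·exp(−kt) = 4.664·0.7072 = 3.299 mg/L.
Second outfall: C = (4.542·3.299 + 0.5900·17.00)/5.132 = 4.874 mg/L.

4.87 mg/L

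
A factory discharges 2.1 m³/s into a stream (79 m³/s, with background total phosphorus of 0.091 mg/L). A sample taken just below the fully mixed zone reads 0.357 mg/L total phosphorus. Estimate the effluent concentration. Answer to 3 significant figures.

Mass balance: 79.00·0.09100 + 2.100·Cₑ = 81.10·0.3570
→ Cₑ = (81.10·0.3570 − 79.00·0.09100) / 2.100 = 10.36 mg/L.

10.4 mg/L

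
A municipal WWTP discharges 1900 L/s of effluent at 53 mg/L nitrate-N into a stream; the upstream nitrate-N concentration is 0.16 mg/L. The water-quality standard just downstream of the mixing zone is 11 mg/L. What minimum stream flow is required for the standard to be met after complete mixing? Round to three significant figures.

Set C_mix = 11: (Q·0.1600 + 1900·53.00) / (Q + 1900) = 11
→ Q = 1900·(53.00 − 11)/(11 − 0.1600) = 7362 L/s.

7360 L/s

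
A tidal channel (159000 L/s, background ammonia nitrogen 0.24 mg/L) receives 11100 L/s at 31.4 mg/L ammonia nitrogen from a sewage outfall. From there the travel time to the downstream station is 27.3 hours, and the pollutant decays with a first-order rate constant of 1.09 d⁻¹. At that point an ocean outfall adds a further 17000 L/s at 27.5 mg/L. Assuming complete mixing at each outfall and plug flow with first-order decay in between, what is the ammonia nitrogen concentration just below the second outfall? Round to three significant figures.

3.10 mg/L

Flow-weighted average: C = (159000·0.2400 + 11100·31.40) / 170100 = 386700/170100 = 2.273 mg/L; combined flow 170100 L/s.
First-order decay: C = 2.273·exp(−k·t) = 2.273·0.2894 = 0.6580 mg/L.
Second outfall: C = (170100·0.6580 + 17000·27.50)/187100 = 3.097 mg/L.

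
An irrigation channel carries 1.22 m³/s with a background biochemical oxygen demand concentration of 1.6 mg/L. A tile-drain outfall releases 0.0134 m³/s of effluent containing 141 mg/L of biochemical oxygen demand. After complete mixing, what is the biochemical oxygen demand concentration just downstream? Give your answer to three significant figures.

After mixing, C = (1.220·1.600 + 0.01340·141.0) / 1.233 = 3.841/1.233 = 3.114 mg/L.

3.11 mg/L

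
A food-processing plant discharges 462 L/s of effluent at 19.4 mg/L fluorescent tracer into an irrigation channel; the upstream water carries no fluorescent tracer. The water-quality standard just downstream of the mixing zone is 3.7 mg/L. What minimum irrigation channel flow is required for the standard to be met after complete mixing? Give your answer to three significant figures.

Set C_mix = 3.7: (Q·0 + 462.0·19.40) / (Q + 462.0) = 3.7
→ Q = 462.0·(19.40 − 3.7)/(3.7 − 0) = 1960 L/s.

1960 L/s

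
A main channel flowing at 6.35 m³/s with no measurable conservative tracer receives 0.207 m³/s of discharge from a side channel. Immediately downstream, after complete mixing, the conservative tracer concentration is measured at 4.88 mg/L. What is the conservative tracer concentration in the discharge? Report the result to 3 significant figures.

155 mg/L

Mass balance: 6.350·0 + 0.2070·Cₑ = 6.557·4.880
→ Cₑ = (6.557·4.880 − 6.350·0) / 0.2070 = 154.6 mg/L.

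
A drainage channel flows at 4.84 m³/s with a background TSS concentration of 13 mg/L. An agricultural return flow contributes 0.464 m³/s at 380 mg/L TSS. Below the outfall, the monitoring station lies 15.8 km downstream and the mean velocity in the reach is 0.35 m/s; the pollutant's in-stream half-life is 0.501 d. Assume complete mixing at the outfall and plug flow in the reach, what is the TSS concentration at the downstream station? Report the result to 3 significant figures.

21.9 mg/L

Flow-weighted average: C = (4.840·13.00 + 0.4640·380.0) / 5.304 = 239.2/5.304 = 45.11 mg/L.
Travel time t = 15.8·1000 / 0.35 = 45140 s = 12.54 h.
Half-life 0.501 d → k = ln 2 / 0.501 = 1.384 d⁻¹.
Decay over the reach: 45.11·exp(−kt) = 45.11·0.4854 = 21.89 mg/L.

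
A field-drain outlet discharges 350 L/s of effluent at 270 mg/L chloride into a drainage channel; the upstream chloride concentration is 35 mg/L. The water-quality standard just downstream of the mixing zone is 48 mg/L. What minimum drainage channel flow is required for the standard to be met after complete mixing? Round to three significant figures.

5980 L/s

Set C_mix = 48: (Q·35.00 + 350.0·270.0) / (Q + 350.0) = 48
→ Q = 350.0·(270.0 − 48)/(48 − 35.00) = 5977 L/s.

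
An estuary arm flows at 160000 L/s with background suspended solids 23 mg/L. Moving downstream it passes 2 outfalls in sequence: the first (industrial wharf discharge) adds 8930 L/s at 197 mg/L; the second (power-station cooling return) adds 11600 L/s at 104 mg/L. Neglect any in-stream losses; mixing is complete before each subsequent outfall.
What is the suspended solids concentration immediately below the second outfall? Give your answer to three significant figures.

Outfall 1: combined Q = 168900 L/s; C = (160000·23.00 + 8930·197.0)/168900 = 32.20 mg/L.
Outfall 2: combined Q = 180500 L/s; C = (168900·32.20 + 11600·104.0)/180500 = 36.81 mg/L.

36.8 mg/L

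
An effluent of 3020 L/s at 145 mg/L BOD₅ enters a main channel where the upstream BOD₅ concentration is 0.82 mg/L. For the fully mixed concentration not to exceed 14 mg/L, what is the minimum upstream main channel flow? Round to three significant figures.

Set C_mix = 14: (Q·0.8200 + 3020·145.0) / (Q + 3020) = 14
→ Q = 3020·(145.0 − 14)/(14 − 0.8200) = 30020 L/s.

30000 L/s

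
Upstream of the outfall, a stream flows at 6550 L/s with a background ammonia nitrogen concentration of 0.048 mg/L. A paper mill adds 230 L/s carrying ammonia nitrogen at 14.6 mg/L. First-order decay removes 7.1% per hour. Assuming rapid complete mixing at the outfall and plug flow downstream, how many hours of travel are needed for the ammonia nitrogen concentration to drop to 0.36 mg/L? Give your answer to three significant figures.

5.55 h

After mixing, C = (6550·0.04800 + 230.0·14.60) / 6780 = 3672/6780 = 0.5417 mg/L.
7.1%/h lost → k = −ln(1 − 0.071) = 0.07365 h⁻¹.
0.5417·exp(−k·t) = 0.36 → t = ln(0.5417/0.36)/k = 19970 s = 5.547 h.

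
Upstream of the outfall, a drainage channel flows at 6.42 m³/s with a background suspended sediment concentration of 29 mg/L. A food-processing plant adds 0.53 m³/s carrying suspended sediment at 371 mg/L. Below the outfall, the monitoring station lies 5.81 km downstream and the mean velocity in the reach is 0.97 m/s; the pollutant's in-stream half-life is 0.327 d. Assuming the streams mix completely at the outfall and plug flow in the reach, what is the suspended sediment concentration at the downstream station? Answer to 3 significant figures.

Mass balance: C = (6.420·29.00 + 0.5300·371.0) / 6.950 = 382.8/6.950 = 55.08 mg/L.
Travel time t = 5.81·1000 / 0.97 = 5990 s = 1.664 h.
Half-life 0.327 d → k = ln 2 / 0.327 = 2.120 d⁻¹.
Decay over the reach: 55.08·exp(−kt) = 55.08·0.8633 = 47.55 mg/L.

47.6 mg/L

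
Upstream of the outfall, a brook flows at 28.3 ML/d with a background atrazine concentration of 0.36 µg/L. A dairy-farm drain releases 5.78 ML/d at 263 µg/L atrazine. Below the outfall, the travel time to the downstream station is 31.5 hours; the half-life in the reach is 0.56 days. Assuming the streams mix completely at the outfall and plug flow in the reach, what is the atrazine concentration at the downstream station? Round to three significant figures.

8.85 µg/L

Mass balance: C = (28.30·0.3600 + 5.780·263.0) / 34.08 = 1530/34.08 = 44.90 µg/L.
Half-life 0.56 d → k = ln 2 / 0.56 = 1.238 d⁻¹.
After decay, C = 44.90 × e^(−kt) = 44.90 × 0.1970 = 8.846 µg/L.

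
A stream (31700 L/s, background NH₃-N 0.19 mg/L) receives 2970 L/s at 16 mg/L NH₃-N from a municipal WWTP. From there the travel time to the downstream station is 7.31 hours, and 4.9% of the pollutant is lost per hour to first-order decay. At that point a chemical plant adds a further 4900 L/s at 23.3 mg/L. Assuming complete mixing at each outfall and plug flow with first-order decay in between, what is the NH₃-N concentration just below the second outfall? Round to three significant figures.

Mixed concentration C = ΣQC/ΣQ = (31700·0.1900 + 2970·16.00) / 34670 = 53540/34670 = 1.544 mg/L; combined flow 34670 L/s.
4.9%/h lost → k = −ln(1 − 0.049) = 0.05024 h⁻¹.
First-order decay: C = 1.544·exp(−k·t) = 1.544·0.6926 = 1.070 mg/L.
Second outfall: C = (34670·1.070 + 4900·23.30)/39570 = 3.822 mg/L.

3.82 mg/L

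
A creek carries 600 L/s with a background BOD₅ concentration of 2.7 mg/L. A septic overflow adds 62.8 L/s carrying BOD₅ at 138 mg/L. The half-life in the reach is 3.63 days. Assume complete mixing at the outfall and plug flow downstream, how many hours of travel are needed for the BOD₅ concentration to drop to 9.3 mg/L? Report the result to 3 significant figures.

Mixed concentration C = ΣQC/ΣQ = (600.0·2.700 + 62.80·138.0) / 662.8 = 10290/662.8 = 15.52 mg/L.
Half-life 3.63 d → k = ln 2 / 3.63 = 0.1909 d⁻¹.
15.52·exp(−k·t) = 9.3 → t = ln(15.52/9.3)/k = 231700 s = 64.36 h.

64.4 h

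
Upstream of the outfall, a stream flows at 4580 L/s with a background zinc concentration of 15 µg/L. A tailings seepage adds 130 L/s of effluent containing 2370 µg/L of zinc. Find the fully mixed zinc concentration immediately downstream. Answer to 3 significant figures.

Flow-weighted average: C = (4580·15.00 + 130.0·2370) / 4710 = 376800/4710 = 80.00 µg/L.

80.0 µg/L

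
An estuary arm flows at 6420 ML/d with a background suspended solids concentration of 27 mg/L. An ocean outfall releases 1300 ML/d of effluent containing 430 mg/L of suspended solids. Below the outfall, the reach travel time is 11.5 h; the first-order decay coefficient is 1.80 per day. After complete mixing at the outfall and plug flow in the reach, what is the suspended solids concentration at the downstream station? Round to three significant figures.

After mixing, C = (6420·27.00 + 1300·430.0) / 7720 = 732300/7720 = 94.86 mg/L.
After decay, C = 94.86 × e^(−kt) = 94.86 × 0.4221 = 40.04 mg/L.

40.0 mg/L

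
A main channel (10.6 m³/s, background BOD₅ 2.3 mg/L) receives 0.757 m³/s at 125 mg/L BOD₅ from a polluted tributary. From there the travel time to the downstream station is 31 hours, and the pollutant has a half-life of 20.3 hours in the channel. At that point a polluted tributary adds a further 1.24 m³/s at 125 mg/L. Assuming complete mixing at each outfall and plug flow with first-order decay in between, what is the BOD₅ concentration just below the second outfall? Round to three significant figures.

15.6 mg/L

Mass balance: C = (10.60·2.300 + 0.7570·125.0) / 11.36 = 119.0/11.36 = 10.48 mg/L; combined flow 11.36 m³/s.
Half-life 20.3 h → k = ln 2 / 20.3 = 0.03415 h⁻¹ = 0.8195 d⁻¹.
First-order decay: C = 10.48·exp(−k·t) = 10.48·0.3470 = 3.636 mg/L.
Second outfall: C = (11.36·3.636 + 1.240·125.0)/12.60 = 15.58 mg/L.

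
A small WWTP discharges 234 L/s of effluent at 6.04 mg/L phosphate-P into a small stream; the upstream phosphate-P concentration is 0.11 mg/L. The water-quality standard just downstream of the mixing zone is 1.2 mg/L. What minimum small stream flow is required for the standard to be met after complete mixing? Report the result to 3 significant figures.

Set C_mix = 1.2: (Q·0.1100 + 234.0·6.040) / (Q + 234.0) = 1.2
→ Q = 234.0·(6.040 − 1.2)/(1.2 − 0.1100) = 1039 L/s.

1040 L/s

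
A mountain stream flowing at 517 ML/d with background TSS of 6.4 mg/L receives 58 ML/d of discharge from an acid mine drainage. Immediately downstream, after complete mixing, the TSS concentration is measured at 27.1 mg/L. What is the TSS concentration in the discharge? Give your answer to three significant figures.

212 mg/L

Mass balance: 517.0·6.400 + 58.00·Cₑ = 575.0·27.10
→ Cₑ = (575.0·27.10 − 517.0·6.400) / 58.00 = 211.6 mg/L.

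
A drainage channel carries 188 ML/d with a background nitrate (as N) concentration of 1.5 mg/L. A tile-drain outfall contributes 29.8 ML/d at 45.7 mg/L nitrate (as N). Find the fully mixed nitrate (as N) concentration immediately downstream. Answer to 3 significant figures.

Conservation of mass: C = (188.0·1.500 + 29.80·45.70) / 217.8 = 1644/217.8 = 7.548 mg/L.

7.55 mg/L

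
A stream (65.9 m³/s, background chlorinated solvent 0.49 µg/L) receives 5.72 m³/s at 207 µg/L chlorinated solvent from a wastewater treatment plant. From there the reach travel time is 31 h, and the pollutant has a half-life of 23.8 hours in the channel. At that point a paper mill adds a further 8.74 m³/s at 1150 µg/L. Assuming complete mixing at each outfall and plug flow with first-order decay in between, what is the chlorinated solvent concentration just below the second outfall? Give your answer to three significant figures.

131 µg/L

Flow-weighted average: C = (65.90·0.4900 + 5.720·207.0) / 71.62 = 1216/71.62 = 16.98 µg/L; combined flow 71.62 m³/s.
Half-life 23.8 h → k = ln 2 / 23.8 = 0.02912 h⁻¹ = 0.6990 d⁻¹.
Decay over the reach: 16.98·exp(−kt) = 16.98·0.4054 = 6.885 µg/L.
At the second outfall, C = (71.62·6.885 + 8.740·1150) / (71.62 + 8.740) = 131.2 µg/L.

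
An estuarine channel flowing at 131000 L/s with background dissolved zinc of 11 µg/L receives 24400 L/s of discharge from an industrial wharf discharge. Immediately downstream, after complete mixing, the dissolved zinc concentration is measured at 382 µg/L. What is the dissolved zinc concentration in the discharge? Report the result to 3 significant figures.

Mass balance: 131000·11.00 + 24400·Cₑ = 155400·382.0
→ Cₑ = (155400·382.0 − 131000·11.00) / 24400 = 2374 µg/L.

2370 µg/L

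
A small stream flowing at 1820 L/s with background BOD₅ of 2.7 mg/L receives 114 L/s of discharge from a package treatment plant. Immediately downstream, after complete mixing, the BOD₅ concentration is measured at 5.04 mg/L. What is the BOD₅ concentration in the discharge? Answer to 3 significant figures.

42.4 mg/L

Mass balance: 1820·2.700 + 114.0·Cₑ = 1934·5.040
→ Cₑ = (1934·5.040 − 1820·2.700) / 114.0 = 42.40 mg/L.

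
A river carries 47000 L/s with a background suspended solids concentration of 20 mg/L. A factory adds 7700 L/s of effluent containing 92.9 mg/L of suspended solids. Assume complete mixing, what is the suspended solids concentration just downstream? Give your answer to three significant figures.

30.3 mg/L

Flow-weighted average: C = (47000·20.00 + 7700·92.90) / 54700 = 1655000/54700 = 30.26 mg/L.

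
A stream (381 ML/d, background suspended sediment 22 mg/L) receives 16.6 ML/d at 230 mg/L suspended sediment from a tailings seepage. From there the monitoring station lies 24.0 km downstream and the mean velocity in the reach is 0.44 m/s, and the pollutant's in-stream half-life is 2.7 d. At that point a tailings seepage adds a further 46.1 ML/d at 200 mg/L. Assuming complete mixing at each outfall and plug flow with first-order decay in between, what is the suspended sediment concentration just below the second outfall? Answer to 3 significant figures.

Flow-weighted average: C = (381.0·22.00 + 16.60·230.0) / 397.6 = 12200/397.6 = 30.68 mg/L; combined flow 397.6 ML/d.
Travel time t = 24.0·1000 / 0.44 = 54550 s = 15.15 h.
Half-life 2.7 d → k = ln 2 / 2.7 = 0.2567 d⁻¹.
After decay, C = 30.68 × e^(−kt) = 30.68 × 0.8504 = 26.09 mg/L.
At the second outfall, C = (397.6·26.09 + 46.10·200.0) / (397.6 + 46.10) = 44.16 mg/L.

44.2 mg/L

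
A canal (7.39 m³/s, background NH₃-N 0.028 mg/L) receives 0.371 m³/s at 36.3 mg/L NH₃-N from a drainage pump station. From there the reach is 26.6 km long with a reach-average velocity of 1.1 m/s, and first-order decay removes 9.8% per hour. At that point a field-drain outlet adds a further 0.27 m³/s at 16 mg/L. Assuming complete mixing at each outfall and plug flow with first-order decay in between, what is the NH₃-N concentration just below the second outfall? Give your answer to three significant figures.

1.39 mg/L

Flow-weighted average: C = (7.390·0.02800 + 0.3710·36.30) / 7.761 = 13.67/7.761 = 1.762 mg/L; combined flow 7.761 m³/s.
Travel time t = 26.6·1000 / 1.1 = 24180 s = 6.717 h.
9.8%/h lost → k = −ln(1 − 0.098) = 0.1031 h⁻¹.
Decay over the reach: 1.762·exp(−kt) = 1.762·0.5002 = 0.8813 mg/L.
At the second outfall, C = (7.761·0.8813 + 0.2700·16.00) / (7.761 + 0.2700) = 1.390 mg/L.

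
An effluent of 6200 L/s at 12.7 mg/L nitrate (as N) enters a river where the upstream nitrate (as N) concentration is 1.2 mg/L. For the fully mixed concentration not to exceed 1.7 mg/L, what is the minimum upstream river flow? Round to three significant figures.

136000 L/s

Set C_mix = 1.7: (Q·1.200 + 6200·12.70) / (Q + 6200) = 1.7
→ Q = 6200·(12.70 − 1.7)/(1.7 − 1.200) = 136400 L/s.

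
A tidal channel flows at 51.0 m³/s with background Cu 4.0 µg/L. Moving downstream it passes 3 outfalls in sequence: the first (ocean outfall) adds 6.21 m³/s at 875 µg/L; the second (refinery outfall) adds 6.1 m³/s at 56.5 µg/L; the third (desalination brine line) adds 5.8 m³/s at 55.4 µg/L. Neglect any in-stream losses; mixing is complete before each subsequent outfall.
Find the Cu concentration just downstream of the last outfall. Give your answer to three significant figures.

91.2 µg/L

Below outfall 1: Q → 57.21 m³/s, C = (51.00·4.000 + 6.210·875.0)/57.21 = 98.54 µg/L.
Below outfall 2: Q → 63.31 m³/s, C = (57.21·98.54 + 6.100·56.50)/63.31 = 94.49 µg/L.
Below outfall 3: Q → 69.11 m³/s, C = (63.31·94.49 + 5.800·55.40)/69.11 = 91.21 µg/L.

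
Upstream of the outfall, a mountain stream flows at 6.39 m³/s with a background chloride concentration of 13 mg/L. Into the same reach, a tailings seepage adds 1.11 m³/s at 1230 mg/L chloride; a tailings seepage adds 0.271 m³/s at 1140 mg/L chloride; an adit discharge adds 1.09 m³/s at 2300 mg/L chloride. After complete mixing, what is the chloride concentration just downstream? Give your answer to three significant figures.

Conservation of mass: C = (6.390·13.00 + 1.110·1230 + 0.2710·1140 + 1.090·2300) / 8.861 = 4264/8.861 = 481.2 mg/L.

481 mg/L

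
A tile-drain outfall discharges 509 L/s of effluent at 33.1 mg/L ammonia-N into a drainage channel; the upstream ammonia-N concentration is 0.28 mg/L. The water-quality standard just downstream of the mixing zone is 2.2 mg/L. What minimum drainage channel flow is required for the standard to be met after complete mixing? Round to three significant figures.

Set C_mix = 2.2: (Q·0.2800 + 509.0·33.10) / (Q + 509.0) = 2.2
→ Q = 509.0·(33.10 − 2.2)/(2.2 − 0.2800) = 8192 L/s.

8190 L/s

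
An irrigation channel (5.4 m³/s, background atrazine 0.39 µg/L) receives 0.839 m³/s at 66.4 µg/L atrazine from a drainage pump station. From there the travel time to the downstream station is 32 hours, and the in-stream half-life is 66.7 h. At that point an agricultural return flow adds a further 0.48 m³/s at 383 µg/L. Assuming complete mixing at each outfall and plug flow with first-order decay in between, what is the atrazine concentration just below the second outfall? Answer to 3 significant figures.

33.5 µg/L

After mixing, C = (5.400·0.3900 + 0.8390·66.40) / 6.239 = 57.82/6.239 = 9.267 µg/L; combined flow 6.239 m³/s.
Half-life 66.7 h → k = ln 2 / 66.7 = 0.01039 h⁻¹ = 0.2494 d⁻¹.
After decay, C = 9.267 × e^(−kt) = 9.267 × 0.7171 = 6.645 µg/L.
Second outfall: C = (6.239·6.645 + 0.4800·383.0)/6.719 = 33.53 µg/L.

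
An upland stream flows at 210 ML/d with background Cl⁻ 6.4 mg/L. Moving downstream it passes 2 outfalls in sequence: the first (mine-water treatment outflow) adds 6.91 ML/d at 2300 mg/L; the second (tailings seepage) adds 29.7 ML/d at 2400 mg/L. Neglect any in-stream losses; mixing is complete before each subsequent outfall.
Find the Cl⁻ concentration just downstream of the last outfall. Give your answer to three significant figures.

Below outfall 1: Q → 216.9 ML/d, C = (210.0·6.400 + 6.910·2300)/216.9 = 79.47 mg/L.
Below outfall 2: Q → 246.6 ML/d, C = (216.9·79.47 + 29.70·2400)/246.6 = 358.9 mg/L.

359 mg/L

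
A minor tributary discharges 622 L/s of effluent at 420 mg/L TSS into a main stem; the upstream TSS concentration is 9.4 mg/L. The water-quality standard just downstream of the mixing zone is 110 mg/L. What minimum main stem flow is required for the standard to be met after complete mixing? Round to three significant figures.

1920 L/s

Set C_mix = 110: (Q·9.400 + 622.0·420.0) / (Q + 622.0) = 110
→ Q = 622.0·(420.0 − 110)/(110 − 9.400) = 1917 L/s.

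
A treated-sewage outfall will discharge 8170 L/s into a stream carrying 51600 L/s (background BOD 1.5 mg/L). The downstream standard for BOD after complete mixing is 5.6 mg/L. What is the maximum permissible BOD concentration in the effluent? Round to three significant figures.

31.5 mg/L

At the limit, (Qr·Cr + Qe·Cₑ)/(Qr + Qe) = 5.6:
Cₑ = (59770·5.6 − 51600·1.500) / 8170 = 31.49 mg/L.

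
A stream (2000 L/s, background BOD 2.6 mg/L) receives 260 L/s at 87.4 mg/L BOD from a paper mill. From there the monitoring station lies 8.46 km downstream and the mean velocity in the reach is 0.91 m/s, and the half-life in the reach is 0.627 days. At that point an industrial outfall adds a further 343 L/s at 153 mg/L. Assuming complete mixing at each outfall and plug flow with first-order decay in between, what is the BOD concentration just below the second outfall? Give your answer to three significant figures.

29.7 mg/L

Mixed concentration C = ΣQC/ΣQ = (2000·2.600 + 260.0·87.40) / 2260 = 27920/2260 = 12.36 mg/L; combined flow 2260 L/s.
Travel time t = 8.46·1000 / 0.91 = 9297 s = 2.582 h.
Half-life 0.627 d → k = ln 2 / 0.627 = 1.105 d⁻¹.
First-order decay: C = 12.36·exp(−k·t) = 12.36·0.8879 = 10.97 mg/L.
Second outfall: C = (2260·10.97 + 343.0·153.0)/2603 = 29.69 mg/L.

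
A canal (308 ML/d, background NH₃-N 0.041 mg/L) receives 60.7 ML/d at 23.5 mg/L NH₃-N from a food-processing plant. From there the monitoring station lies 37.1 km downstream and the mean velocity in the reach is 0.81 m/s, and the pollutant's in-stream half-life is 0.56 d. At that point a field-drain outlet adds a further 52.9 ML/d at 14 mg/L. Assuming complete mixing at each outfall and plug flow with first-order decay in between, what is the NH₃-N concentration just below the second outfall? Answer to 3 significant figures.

3.53 mg/L

Flow-weighted average: C = (308.0·0.04100 + 60.70·23.50) / 368.7 = 1439/368.7 = 3.903 mg/L; combined flow 368.7 ML/d.
Travel time t = 37.1·1000 / 0.81 = 45800 s = 12.72 h.
Half-life 0.56 d → k = ln 2 / 0.56 = 1.238 d⁻¹.
After decay, C = 3.903 × e^(−kt) = 3.903 × 0.5188 = 2.025 mg/L.
At the second outfall, C = (368.7·2.025 + 52.90·14.00) / (368.7 + 52.90) = 3.528 mg/L.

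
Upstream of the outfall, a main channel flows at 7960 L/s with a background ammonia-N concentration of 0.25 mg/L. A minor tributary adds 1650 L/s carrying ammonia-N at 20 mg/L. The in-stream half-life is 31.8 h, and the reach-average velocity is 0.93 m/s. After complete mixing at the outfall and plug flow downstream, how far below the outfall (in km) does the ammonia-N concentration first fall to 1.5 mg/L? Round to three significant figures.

Conservation of mass: C = (7960·0.2500 + 1650·20.00) / 9610 = 34990/9610 = 3.641 mg/L.
Half-life 31.8 h → k = ln 2 / 31.8 = 0.02180 h⁻¹ = 0.5231 d⁻¹.
Set 3.641·exp(−k·t) = 1.5 → t = ln(3.641/1.5)/k = 146500 s = 40.68 h.
Distance = v·t = 0.93·146500 = 136200 m = 136.2 km.

136 km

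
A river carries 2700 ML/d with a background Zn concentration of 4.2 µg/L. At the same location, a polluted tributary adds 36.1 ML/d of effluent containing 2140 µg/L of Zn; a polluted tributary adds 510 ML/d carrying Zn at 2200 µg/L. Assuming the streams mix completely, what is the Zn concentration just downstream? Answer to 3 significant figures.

Flow-weighted average: C = (2700·4.200 + 36.10·2140 + 510.0·2200) / 3246 = 1211000/3246 = 372.9 µg/L.

373 µg/L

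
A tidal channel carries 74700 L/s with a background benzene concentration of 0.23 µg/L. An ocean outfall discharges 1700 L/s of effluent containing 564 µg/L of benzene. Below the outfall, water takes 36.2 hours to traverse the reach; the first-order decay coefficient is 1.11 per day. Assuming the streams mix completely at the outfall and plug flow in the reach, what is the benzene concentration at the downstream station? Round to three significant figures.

Mass balance: C = (74700·0.2300 + 1700·564.0) / 76400 = 976000/76400 = 12.77 µg/L.
After decay, C = 12.77 × e^(−kt) = 12.77 × 0.1874 = 2.395 µg/L.

2.39 µg/L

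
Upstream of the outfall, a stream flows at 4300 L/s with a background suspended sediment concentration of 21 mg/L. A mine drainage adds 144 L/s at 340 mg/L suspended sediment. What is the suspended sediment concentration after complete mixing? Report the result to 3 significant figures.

Flow-weighted average: C = (4300·21.00 + 144.0·340.0) / 4444 = 139300/4444 = 31.34 mg/L.

31.3 mg/L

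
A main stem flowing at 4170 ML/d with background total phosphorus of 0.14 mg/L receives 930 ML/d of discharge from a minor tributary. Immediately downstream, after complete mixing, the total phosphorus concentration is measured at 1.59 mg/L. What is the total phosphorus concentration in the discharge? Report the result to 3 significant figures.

8.09 mg/L

Mass balance: 4170·0.1400 + 930.0·Cₑ = 5100·1.590
→ Cₑ = (5100·1.590 − 4170·0.1400) / 930.0 = 8.092 mg/L.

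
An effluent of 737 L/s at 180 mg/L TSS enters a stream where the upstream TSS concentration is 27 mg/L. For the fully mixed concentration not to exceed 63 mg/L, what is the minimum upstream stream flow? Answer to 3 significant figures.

Set C_mix = 63: (Q·27.00 + 737.0·180.0) / (Q + 737.0) = 63
→ Q = 737.0·(180.0 − 63)/(63 − 27.00) = 2395 L/s.

2400 L/s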